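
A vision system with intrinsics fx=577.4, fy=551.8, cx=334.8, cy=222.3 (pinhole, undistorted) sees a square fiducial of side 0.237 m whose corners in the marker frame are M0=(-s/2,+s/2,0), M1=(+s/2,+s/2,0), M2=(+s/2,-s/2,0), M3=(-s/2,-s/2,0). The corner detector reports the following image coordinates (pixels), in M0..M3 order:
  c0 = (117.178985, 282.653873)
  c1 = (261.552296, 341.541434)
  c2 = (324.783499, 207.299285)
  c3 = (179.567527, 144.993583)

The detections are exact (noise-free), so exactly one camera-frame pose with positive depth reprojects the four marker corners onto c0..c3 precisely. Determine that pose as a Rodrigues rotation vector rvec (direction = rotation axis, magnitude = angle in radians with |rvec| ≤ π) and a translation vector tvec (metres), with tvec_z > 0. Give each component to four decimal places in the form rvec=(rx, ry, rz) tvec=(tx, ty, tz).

rvec=(0.0657, -0.0578, 0.4223) tvec=(-0.1718, 0.0358, 0.8736)

Intrinsics K: fx=577.4, fy=551.8, cx=334.8, cy=222.3
Marker side s = 0.237 m; corners in marker frame (Z=0):
  M0 = (-0.1185, +0.1185, 0)
  M1 = (+0.1185, +0.1185, 0)
  M2 = (+0.1185, -0.1185, 0)
  M3 = (-0.1185, -0.1185, 0)
Detected image corners:
  c0 = (117.178985, 282.653873) px
  c1 = (261.552296, 341.541434) px
  c2 = (324.783499, 207.299285) px
  c3 = (179.567527, 144.993583) px
Planar DLT: solve 8×8 A·h = b for H (H[2,2]=1):
  H  [+628.53658 -251.98104 +221.23447]
  H  [+275.09436 +588.00303 +244.88467]
  H  [+0.07973 +0.05914 +1.00000]
B = K⁻¹H; ‖b₁‖=1.144713, ‖b₂‖=1.144713; λ = 2/(‖b₁‖+‖b₂‖) = 0.873582, sign → tz>0 ⇒ λ=+0.873582
r₁ = λ·B[:,0] = (+0.91056,+0.40746,+0.06965); r₂ = λ·B[:,1] = (-0.41119,+0.91008,+0.05166)
r₃ = r₁×r₂ = (-0.04233,-0.07568,+0.99623); SVD([r₁ r₂ r₃]) → R = UVᵀ:
  R  [+0.91056 -0.41119 -0.04233]
  R  [+0.40746 +0.91008 -0.07568]
  R  [+0.06965 +0.05166 +0.99623]
t = (-0.17182, +0.03575, +0.87358) m
tr R = 2.816881; θ = arccos((tr R − 1)/2) = 0.431259 rad = 24.709°
axis k = ((R−Rᵀ)₃₂, (R−Rᵀ)₁₃, (R−Rᵀ)₂₁) / (2 sinθ) = (+0.152321, -0.133944, +0.979213)
rvec = θ·k = (+0.065690, -0.057765, +0.422294)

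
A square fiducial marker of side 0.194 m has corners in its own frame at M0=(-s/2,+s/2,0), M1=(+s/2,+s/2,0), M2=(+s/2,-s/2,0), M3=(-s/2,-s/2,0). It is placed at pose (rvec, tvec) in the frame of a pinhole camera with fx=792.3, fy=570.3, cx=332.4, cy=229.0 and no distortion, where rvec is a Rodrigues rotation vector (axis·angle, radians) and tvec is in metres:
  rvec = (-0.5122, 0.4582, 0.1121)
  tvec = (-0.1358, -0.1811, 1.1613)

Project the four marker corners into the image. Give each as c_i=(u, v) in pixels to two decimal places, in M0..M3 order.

c0=(166.39, 181.87) c1=(280.70, 177.07) c2=(313.14, 98.24) c3=(204.51, 108.21)

Intrinsics K: fx=792.3, fy=570.3, cx=332.4, cy=229.0
Marker side s = 0.194 m; corners in marker frame (Z=0):
  M0 = (-0.0970, +0.0970, 0)
  M1 = (+0.0970, +0.0970, 0)
  M2 = (+0.0970, -0.0970, 0)
  M3 = (-0.0970, -0.0970, 0)
rvec = (-0.5122, 0.4582, 0.1121), |rvec| = θ = 0.69632 rad = 39.896°
Rodrigues: sinθ=0.64140, 1−cosθ=0.23279; R = I + sinθ·[k]× + (1−cosθ)·[k]×²:
    [+0.89317 -0.21594 +0.39449]
    [-0.00942 +0.86801 +0.49646]
    [-0.44963 -0.44714 +0.77324]
t = (-0.1358, -0.1811, 1.1613) m
M0: Pc = R·M0+t = (-0.24338, -0.09599, +1.16154); u = 792.3·(-0.24338)/1.16154 + 332.4 = 166.3857, v = 570.3·(-0.09599)/1.16154 + 229.0 = 181.8706
M1: Pc = R·M1+t = (-0.07011, -0.09782, +1.07431); u = 792.3·(-0.07011)/1.07431 + 332.4 = 280.6952, v = 570.3·(-0.09782)/1.07431 + 229.0 = 177.0737
M2: Pc = R·M2+t = (-0.02822, -0.26621, +1.16106); u = 792.3·(-0.02822)/1.16106 + 332.4 = 313.1450, v = 570.3·(-0.26621)/1.16106 + 229.0 = 98.2401
M3: Pc = R·M3+t = (-0.20149, -0.26438, +1.24829); u = 792.3·(-0.20149)/1.24829 + 332.4 = 204.5115, v = 570.3·(-0.26438)/1.24829 + 229.0 = 108.2124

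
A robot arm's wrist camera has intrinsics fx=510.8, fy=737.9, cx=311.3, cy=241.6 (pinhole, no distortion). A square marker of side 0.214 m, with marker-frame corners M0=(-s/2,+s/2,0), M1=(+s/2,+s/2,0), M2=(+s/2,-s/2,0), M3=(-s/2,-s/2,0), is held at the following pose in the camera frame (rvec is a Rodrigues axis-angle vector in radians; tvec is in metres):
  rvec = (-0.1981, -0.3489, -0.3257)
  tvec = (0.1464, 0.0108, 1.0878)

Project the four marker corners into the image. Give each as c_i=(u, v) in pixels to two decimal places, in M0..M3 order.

Intrinsics K: fx=510.8, fy=737.9, cx=311.3, cy=241.6
Marker side s = 0.214 m; corners in marker frame (Z=0):
  M0 = (-0.1070, +0.1070, 0)
  M1 = (+0.1070, +0.1070, 0)
  M2 = (+0.1070, -0.1070, 0)
  M3 = (-0.1070, -0.1070, 0)
rvec = (-0.1981, -0.3489, -0.3257), |rvec| = θ = 0.51677 rad = 29.609°
Rodrigues: sinθ=0.49408, 1−cosθ=0.13058; R = I + sinθ·[k]× + (1−cosθ)·[k]×²:
    [+0.88861 +0.34519 -0.30203]
    [-0.27760 +0.92894 +0.24496]
    [+0.36513 -0.13383 +0.92129]
t = (0.1464, 0.0108, 1.0878) m
M0: Pc = R·M0+t = (+0.08825, +0.13990, +1.03441); u = 510.8·(+0.08825)/1.03441 + 311.3 = 354.8808, v = 737.9·(+0.13990)/1.03441 + 241.6 = 341.3979
M1: Pc = R·M1+t = (+0.27842, +0.08049, +1.11255); u = 510.8·(+0.27842)/1.11255 + 311.3 = 439.1283, v = 737.9·(+0.08049)/1.11255 + 241.6 = 294.9875
M2: Pc = R·M2+t = (+0.20455, -0.11830, +1.14119); u = 510.8·(+0.20455)/1.14119 + 311.3 = 402.8552, v = 737.9·(-0.11830)/1.14119 + 241.6 = 165.1066
M3: Pc = R·M3+t = (+0.01438, -0.05889, +1.06305); u = 510.8·(+0.01438)/1.06305 + 311.3 = 318.2113, v = 737.9·(-0.05889)/1.06305 + 241.6 = 200.7200

c0=(354.88, 341.40) c1=(439.13, 294.99) c2=(402.86, 165.11) c3=(318.21, 200.72)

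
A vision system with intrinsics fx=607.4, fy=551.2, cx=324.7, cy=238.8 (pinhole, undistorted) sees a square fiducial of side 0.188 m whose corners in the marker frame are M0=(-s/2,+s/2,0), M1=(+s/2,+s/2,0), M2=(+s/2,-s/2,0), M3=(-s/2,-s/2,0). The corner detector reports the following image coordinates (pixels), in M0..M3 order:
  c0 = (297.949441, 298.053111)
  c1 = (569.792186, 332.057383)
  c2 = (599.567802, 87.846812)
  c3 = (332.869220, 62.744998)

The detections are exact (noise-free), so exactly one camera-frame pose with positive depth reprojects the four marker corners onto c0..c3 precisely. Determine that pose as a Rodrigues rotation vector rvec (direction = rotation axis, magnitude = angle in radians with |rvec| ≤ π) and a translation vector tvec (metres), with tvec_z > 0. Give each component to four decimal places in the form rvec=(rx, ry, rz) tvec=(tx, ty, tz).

Intrinsics K: fx=607.4, fy=551.2, cx=324.7, cy=238.8
Marker side s = 0.188 m; corners in marker frame (Z=0):
  M0 = (-0.0940, +0.0940, 0)
  M1 = (+0.0940, +0.0940, 0)
  M2 = (+0.0940, -0.0940, 0)
  M3 = (-0.0940, -0.0940, 0)
Detected image corners:
  c0 = (297.949441, 298.053111) px
  c1 = (569.792186, 332.057383) px
  c2 = (599.567802, 87.846812) px
  c3 = (332.869220, 62.744998) px
Planar DLT: solve 8×8 A·h = b for H (H[2,2]=1):
  H  [+1350.09791 -227.88379 +447.92557]
  H  [+121.34559 +1250.80290 +193.53054]
  H  [-0.18228 -0.12351 +1.00000]
B = K⁻¹H; ‖b₁‖=2.346483, ‖b₂‖=2.346483; λ = 2/(‖b₁‖+‖b₂‖) = 0.426170, sign → tz>0 ⇒ λ=+0.426170
r₁ = λ·B[:,0] = (+0.98880,+0.12748,-0.07768); r₂ = λ·B[:,1] = (-0.13175,+0.98988,-0.05264)
r₃ = r₁×r₂ = (+0.07019,+0.06228,+0.99559); SVD([r₁ r₂ r₃]) → R = UVᵀ:
  R  [+0.98880 -0.13175 +0.07019]
  R  [+0.12748 +0.98988 +0.06228]
  R  [-0.07768 -0.05264 +0.99559]
t = (+0.08646, -0.03500, +0.42617) m
tr R = 2.974267; θ = arccos((tr R − 1)/2) = 0.160588 rad = 9.201°
axis k = ((R−Rᵀ)₃₂, (R−Rᵀ)₁₃, (R−Rᵀ)₂₁) / (2 sinθ) = (-0.359357, +0.462382, +0.810596)
rvec = θ·k = (-0.057708, +0.074253, +0.130172)

rvec=(-0.0577, 0.0743, 0.1302) tvec=(0.0865, -0.0350, 0.4262)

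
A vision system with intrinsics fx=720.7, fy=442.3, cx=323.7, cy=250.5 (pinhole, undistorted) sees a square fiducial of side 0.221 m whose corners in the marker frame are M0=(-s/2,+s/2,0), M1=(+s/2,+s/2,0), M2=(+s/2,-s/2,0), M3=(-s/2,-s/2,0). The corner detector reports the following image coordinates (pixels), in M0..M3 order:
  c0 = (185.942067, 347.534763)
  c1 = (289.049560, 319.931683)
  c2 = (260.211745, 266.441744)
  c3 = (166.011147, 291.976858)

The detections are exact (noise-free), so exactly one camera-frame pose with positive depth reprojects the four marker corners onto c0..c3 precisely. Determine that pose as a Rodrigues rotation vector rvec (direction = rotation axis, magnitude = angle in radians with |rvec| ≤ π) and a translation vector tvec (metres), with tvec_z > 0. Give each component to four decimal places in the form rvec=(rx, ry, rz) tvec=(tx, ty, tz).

Intrinsics K: fx=720.7, fy=442.3, cx=323.7, cy=250.5
Marker side s = 0.221 m; corners in marker frame (Z=0):
  M0 = (-0.1105, +0.1105, 0)
  M1 = (+0.1105, +0.1105, 0)
  M2 = (+0.1105, -0.1105, 0)
  M3 = (-0.1105, -0.1105, 0)
Detected image corners:
  c0 = (185.942067, 347.534763) px
  c1 = (289.049560, 319.931683) px
  c2 = (260.211745, 266.441744) px
  c3 = (166.011147, 291.976858) px
Planar DLT: solve 8×8 A·h = b for H (H[2,2]=1):
  H  [+439.98186 +19.60414 +224.62786]
  H  [-127.52319 +123.38195 +305.29481]
  H  [-0.02450 -0.40247 +1.00000]
B = K⁻¹H; ‖b₁‖=0.679836, ‖b₂‖=0.679836; λ = 2/(‖b₁‖+‖b₂‖) = 1.470942, sign → tz>0 ⇒ λ=+1.470942
r₁ = λ·B[:,0] = (+0.91419,-0.40369,-0.03604); r₂ = λ·B[:,1] = (+0.30591,+0.74562,-0.59201)
r₃ = r₁×r₂ = (+0.26586,+0.53018,+0.80512); SVD([r₁ r₂ r₃]) → R = UVᵀ:
  R  [+0.91419 +0.30591 +0.26586]
  R  [-0.40369 +0.74562 +0.53018]
  R  [-0.03604 -0.59201 +0.80512]
t = (-0.20221, +0.18223, +1.47094) m
tr R = 2.464928; θ = arccos((tr R − 1)/2) = 0.748862 rad = 42.907°
axis k = ((R−Rᵀ)₃₂, (R−Rᵀ)₁₃, (R−Rᵀ)₂₁) / (2 sinθ) = (-0.824164, +0.221723, -0.521146)
rvec = θ·k = (-0.617185, +0.166040, -0.390267)

rvec=(-0.6172, 0.1660, -0.3903) tvec=(-0.2022, 0.1822, 1.4709)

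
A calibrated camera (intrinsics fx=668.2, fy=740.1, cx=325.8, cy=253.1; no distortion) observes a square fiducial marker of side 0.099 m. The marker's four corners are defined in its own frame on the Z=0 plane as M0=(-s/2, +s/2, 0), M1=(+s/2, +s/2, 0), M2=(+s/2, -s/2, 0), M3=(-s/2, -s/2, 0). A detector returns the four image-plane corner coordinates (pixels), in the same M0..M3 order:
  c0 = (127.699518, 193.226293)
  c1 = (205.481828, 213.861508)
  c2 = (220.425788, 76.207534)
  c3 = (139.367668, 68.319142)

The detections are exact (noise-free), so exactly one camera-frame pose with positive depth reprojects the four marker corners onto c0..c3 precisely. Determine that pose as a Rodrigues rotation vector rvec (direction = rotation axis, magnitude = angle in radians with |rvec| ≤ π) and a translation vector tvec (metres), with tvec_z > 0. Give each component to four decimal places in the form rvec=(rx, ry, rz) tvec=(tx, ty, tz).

Intrinsics K: fx=668.2, fy=740.1, cx=325.8, cy=253.1
Marker side s = 0.099 m; corners in marker frame (Z=0):
  M0 = (-0.0495, +0.0495, 0)
  M1 = (+0.0495, +0.0495, 0)
  M2 = (+0.0495, -0.0495, 0)
  M3 = (-0.0495, -0.0495, 0)
Detected image corners:
  c0 = (127.699518, 193.226293) px
  c1 = (205.481828, 213.861508) px
  c2 = (220.425788, 76.207534) px
  c3 = (139.367668, 68.319142) px
Planar DLT: solve 8×8 A·h = b for H (H[2,2]=1):
  H  [+627.44576 -90.64890 +171.18133]
  H  [+5.88440 +1357.02812 +138.35309]
  H  [-1.00769 +0.24780 +1.00000]
B = K⁻¹H; ‖b₁‖=1.784824, ‖b₂‖=1.784824; λ = 2/(‖b₁‖+‖b₂‖) = 0.560279, sign → tz>0 ⇒ λ=+0.560279
r₁ = λ·B[:,0] = (+0.80139,+0.19753,-0.56459); r₂ = λ·B[:,1] = (-0.14370,+0.97983,+0.13884)
r₃ = r₁×r₂ = (+0.58063,-0.03013,+0.81361); SVD([r₁ r₂ r₃]) → R = UVᵀ:
  R  [+0.80139 -0.14370 +0.58063]
  R  [+0.19753 +0.97983 -0.03013]
  R  [-0.56459 +0.13884 +0.81361]
t = (-0.12965, -0.08687, +0.56028) m
tr R = 2.594833; θ = arccos((tr R − 1)/2) = 0.647794 rad = 37.116°
axis k = ((R−Rᵀ)₃₂, (R−Rᵀ)₁₃, (R−Rᵀ)₂₁) / (2 sinθ) = (+0.140009, +0.948921, +0.282747)
rvec = θ·k = (+0.090697, +0.614706, +0.183162)

rvec=(0.0907, 0.6147, 0.1832) tvec=(-0.1296, -0.0869, 0.5603)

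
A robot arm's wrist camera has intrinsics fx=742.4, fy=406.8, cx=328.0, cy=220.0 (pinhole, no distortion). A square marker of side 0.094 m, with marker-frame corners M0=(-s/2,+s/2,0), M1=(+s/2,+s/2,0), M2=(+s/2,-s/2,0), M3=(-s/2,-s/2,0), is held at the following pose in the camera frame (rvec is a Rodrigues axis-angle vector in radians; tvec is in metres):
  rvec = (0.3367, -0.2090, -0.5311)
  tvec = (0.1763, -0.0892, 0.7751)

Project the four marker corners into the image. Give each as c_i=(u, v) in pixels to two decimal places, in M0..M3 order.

c0=(477.25, 206.36) c1=(549.13, 181.26) c2=(517.10, 138.95) c3=(441.50, 164.63)

Intrinsics K: fx=742.4, fy=406.8, cx=328.0, cy=220.0
Marker side s = 0.094 m; corners in marker frame (Z=0):
  M0 = (-0.0470, +0.0470, 0)
  M1 = (+0.0470, +0.0470, 0)
  M2 = (+0.0470, -0.0470, 0)
  M3 = (-0.0470, -0.0470, 0)
rvec = (0.3367, -0.2090, -0.5311), |rvec| = θ = 0.66266 rad = 37.967°
Rodrigues: sinθ=0.61521, 1−cosθ=0.21164; R = I + sinθ·[k]× + (1−cosθ)·[k]×²:
    [+0.84300 +0.45916 -0.28022]
    [-0.52699 +0.80941 -0.25910]
    [+0.10785 +0.36609 +0.92431]
t = (0.1763, -0.0892, 0.7751) m
M0: Pc = R·M0+t = (+0.15826, -0.02639, +0.78724); u = 742.4·(+0.15826)/0.78724 + 328.0 = 477.2458, v = 406.8·(-0.02639)/0.78724 + 220.0 = 206.3637
M1: Pc = R·M1+t = (+0.23750, -0.07593, +0.79738); u = 742.4·(+0.23750)/0.79738 + 328.0 = 549.1268, v = 406.8·(-0.07593)/0.79738 + 220.0 = 181.2644
M2: Pc = R·M2+t = (+0.19434, -0.15201, +0.76296); u = 742.4·(+0.19434)/0.76296 + 328.0 = 517.1028, v = 406.8·(-0.15201)/0.76296 + 220.0 = 138.9500
M3: Pc = R·M3+t = (+0.11510, -0.10247, +0.75282); u = 742.4·(+0.11510)/0.75282 + 328.0 = 441.5047, v = 406.8·(-0.10247)/0.75282 + 220.0 = 164.6268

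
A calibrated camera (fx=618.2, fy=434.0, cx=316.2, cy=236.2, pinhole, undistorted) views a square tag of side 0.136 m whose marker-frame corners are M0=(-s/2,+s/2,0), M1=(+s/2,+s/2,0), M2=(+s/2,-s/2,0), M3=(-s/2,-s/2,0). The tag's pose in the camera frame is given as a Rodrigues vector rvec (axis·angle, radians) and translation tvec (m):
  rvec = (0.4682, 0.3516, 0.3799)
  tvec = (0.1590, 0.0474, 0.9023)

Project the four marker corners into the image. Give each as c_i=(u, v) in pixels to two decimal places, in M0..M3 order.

Intrinsics K: fx=618.2, fy=434.0, cx=316.2, cy=236.2
Marker side s = 0.136 m; corners in marker frame (Z=0):
  M0 = (-0.0680, +0.0680, 0)
  M1 = (+0.0680, +0.0680, 0)
  M2 = (+0.0680, -0.0680, 0)
  M3 = (-0.0680, -0.0680, 0)
rvec = (0.4682, 0.3516, 0.3799), |rvec| = θ = 0.69797 rad = 39.991°
Rodrigues: sinθ=0.64266, 1−cosθ=0.23385; R = I + sinθ·[k]× + (1−cosθ)·[k]×²:
    [+0.87138 -0.27078 +0.40912]
    [+0.42882 +0.82549 -0.36698]
    [-0.23836 +0.49522 +0.83543]
t = (0.1590, 0.0474, 0.9023) m
M0: Pc = R·M0+t = (+0.08133, +0.07437, +0.95218); u = 618.2·(+0.08133)/0.95218 + 316.2 = 369.0054, v = 434.0·(+0.07437)/0.95218 + 236.2 = 270.0992
M1: Pc = R·M1+t = (+0.19984, +0.13269, +0.91977); u = 618.2·(+0.19984)/0.91977 + 316.2 = 450.5185, v = 434.0·(+0.13269)/0.91977 + 236.2 = 298.8125
M2: Pc = R·M2+t = (+0.23667, +0.02043, +0.85242); u = 618.2·(+0.23667)/0.85242 + 316.2 = 487.8381, v = 434.0·(+0.02043)/0.85242 + 236.2 = 246.5998
M3: Pc = R·M3+t = (+0.11816, -0.03789, +0.88483); u = 618.2·(+0.11816)/0.88483 + 316.2 = 398.7533, v = 434.0·(-0.03789)/0.88483 + 236.2 = 217.6138

c0=(369.01, 270.10) c1=(450.52, 298.81) c2=(487.84, 246.60) c3=(398.75, 217.61)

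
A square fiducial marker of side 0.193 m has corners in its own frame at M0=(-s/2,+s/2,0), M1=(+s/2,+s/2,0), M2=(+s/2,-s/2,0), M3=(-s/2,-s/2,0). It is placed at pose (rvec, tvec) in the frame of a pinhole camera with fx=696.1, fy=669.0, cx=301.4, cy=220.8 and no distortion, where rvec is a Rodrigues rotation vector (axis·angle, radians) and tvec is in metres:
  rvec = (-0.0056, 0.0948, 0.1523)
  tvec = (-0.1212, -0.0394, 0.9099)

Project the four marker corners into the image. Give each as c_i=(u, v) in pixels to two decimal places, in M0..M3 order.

Intrinsics K: fx=696.1, fy=669.0, cx=301.4, cy=220.8
Marker side s = 0.193 m; corners in marker frame (Z=0):
  M0 = (-0.0965, +0.0965, 0)
  M1 = (+0.0965, +0.0965, 0)
  M2 = (+0.0965, -0.0965, 0)
  M3 = (-0.0965, -0.0965, 0)
rvec = (-0.0056, 0.0948, 0.1523), |rvec| = θ = 0.17948 rad = 10.284°
Rodrigues: sinθ=0.17852, 1−cosθ=0.01606; R = I + sinθ·[k]× + (1−cosθ)·[k]×²:
    [+0.98395 -0.15175 +0.09387]
    [+0.15122 +0.98842 +0.01277]
    [-0.09472 +0.00163 +0.99550]
t = (-0.1212, -0.0394, 0.9099) m
M0: Pc = R·M0+t = (-0.23080, +0.04139, +0.91920); u = 696.1·(-0.23080)/0.91920 + 301.4 = 126.6210, v = 669.0·(+0.04139)/0.91920 + 220.8 = 250.9238
M1: Pc = R·M1+t = (-0.04089, +0.07057, +0.90092); u = 696.1·(-0.04089)/0.90092 + 301.4 = 269.8042, v = 669.0·(+0.07057)/0.90092 + 220.8 = 273.2073
M2: Pc = R·M2+t = (-0.01160, -0.12019, +0.90060); u = 696.1·(-0.01160)/0.90060 + 301.4 = 292.4302, v = 669.0·(-0.12019)/0.90060 + 220.8 = 131.5188
M3: Pc = R·M3+t = (-0.20151, -0.14937, +0.91888); u = 696.1·(-0.20151)/0.91888 + 301.4 = 148.7478, v = 669.0·(-0.14937)/0.91888 + 220.8 = 112.0464

c0=(126.62, 250.92) c1=(269.80, 273.21) c2=(292.43, 131.52) c3=(148.75, 112.05)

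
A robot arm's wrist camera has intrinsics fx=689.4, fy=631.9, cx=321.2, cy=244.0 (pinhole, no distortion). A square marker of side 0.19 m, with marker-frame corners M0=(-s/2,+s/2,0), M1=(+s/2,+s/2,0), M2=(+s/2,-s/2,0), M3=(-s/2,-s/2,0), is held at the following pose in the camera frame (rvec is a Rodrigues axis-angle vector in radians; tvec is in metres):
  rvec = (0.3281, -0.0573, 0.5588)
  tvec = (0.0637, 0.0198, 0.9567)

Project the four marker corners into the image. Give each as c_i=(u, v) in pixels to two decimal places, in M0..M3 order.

Intrinsics K: fx=689.4, fy=631.9, cx=321.2, cy=244.0
Marker side s = 0.19 m; corners in marker frame (Z=0):
  M0 = (-0.0950, +0.0950, 0)
  M1 = (+0.0950, +0.0950, 0)
  M2 = (+0.0950, -0.0950, 0)
  M3 = (-0.0950, -0.0950, 0)
rvec = (0.3281, -0.0573, 0.5588), |rvec| = θ = 0.65053 rad = 37.273°
Rodrigues: sinθ=0.60561, 1−cosθ=0.20424; R = I + sinθ·[k]× + (1−cosθ)·[k]×²:
    [+0.84772 -0.52929 +0.03514]
    [+0.51114 +0.79735 -0.32090]
    [+0.14183 +0.28999 +0.94646]
t = (0.0637, 0.0198, 0.9567) m
M0: Pc = R·M0+t = (-0.06712, +0.04699, +0.97078); u = 689.4·(-0.06712)/0.97078 + 321.2 = 273.5379, v = 631.9·(+0.04699)/0.97078 + 244.0 = 274.5867
M1: Pc = R·M1+t = (+0.09395, +0.14411, +0.99772); u = 689.4·(+0.09395)/0.99772 + 321.2 = 386.1176, v = 631.9·(+0.14411)/0.99772 + 244.0 = 335.2686
M2: Pc = R·M2+t = (+0.19452, -0.00739, +0.94262); u = 689.4·(+0.19452)/0.94262 + 321.2 = 463.4610, v = 631.9·(-0.00739)/0.94262 + 244.0 = 239.0462
M3: Pc = R·M3+t = (+0.03345, -0.10451, +0.91568); u = 689.4·(+0.03345)/0.91568 + 321.2 = 346.3834, v = 631.9·(-0.10451)/0.91568 + 244.0 = 171.8813

c0=(273.54, 274.59) c1=(386.12, 335.27) c2=(463.46, 239.05) c3=(346.38, 171.88)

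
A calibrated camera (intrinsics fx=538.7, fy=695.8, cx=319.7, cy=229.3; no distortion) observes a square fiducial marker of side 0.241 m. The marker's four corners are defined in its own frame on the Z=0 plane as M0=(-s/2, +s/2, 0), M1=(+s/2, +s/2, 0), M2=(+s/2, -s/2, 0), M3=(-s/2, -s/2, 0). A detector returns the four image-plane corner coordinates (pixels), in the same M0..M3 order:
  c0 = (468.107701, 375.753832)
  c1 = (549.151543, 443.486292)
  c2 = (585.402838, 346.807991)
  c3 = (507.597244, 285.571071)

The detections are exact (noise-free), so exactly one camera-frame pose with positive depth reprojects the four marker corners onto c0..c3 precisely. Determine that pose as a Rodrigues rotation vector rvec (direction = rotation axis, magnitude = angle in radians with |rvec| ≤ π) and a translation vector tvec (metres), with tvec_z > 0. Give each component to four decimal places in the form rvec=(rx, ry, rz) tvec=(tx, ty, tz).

Intrinsics K: fx=538.7, fy=695.8, cx=319.7, cy=229.3
Marker side s = 0.241 m; corners in marker frame (Z=0):
  M0 = (-0.1205, +0.1205, 0)
  M1 = (+0.1205, +0.1205, 0)
  M2 = (+0.1205, -0.1205, 0)
  M3 = (-0.1205, -0.1205, 0)
Detected image corners:
  c0 = (468.107701, 375.753832) px
  c1 = (549.151543, 443.486292) px
  c2 = (585.402838, 346.807991) px
  c3 = (507.597244, 285.571071) px
Planar DLT: solve 8×8 A·h = b for H (H[2,2]=1):
  H  [+261.21707 -278.99323 +527.47315]
  H  [+220.31074 +303.71858 +361.10376]
  H  [-0.12920 -0.23078 +1.00000]
B = K⁻¹H; ‖b₁‖=0.679035, ‖b₂‖=0.679035; λ = 2/(‖b₁‖+‖b₂‖) = 1.472679, sign → tz>0 ⇒ λ=+1.472679
r₁ = λ·B[:,0] = (+0.82702,+0.52899,-0.19026); r₂ = λ·B[:,1] = (-0.56101,+0.75483,-0.33986)
r₃ = r₁×r₂ = (-0.03617,+0.38781,+0.92103); SVD([r₁ r₂ r₃]) → R = UVᵀ:
  R  [+0.82702 -0.56101 -0.03617]
  R  [+0.52899 +0.75483 +0.38781]
  R  [-0.19026 -0.33986 +0.92103]
t = (+0.56800, +0.27897, +1.47268) m
tr R = 2.502879; θ = arccos((tr R − 1)/2) = 0.720555 rad = 41.285°
axis k = ((R−Rᵀ)₃₂, (R−Rᵀ)₁₃, (R−Rᵀ)₂₁) / (2 sinθ) = (-0.551432, +0.116775, +0.826006)
rvec = θ·k = (-0.397337, +0.084143, +0.595183)

rvec=(-0.3973, 0.0841, 0.5952) tvec=(0.5680, 0.2790, 1.4727)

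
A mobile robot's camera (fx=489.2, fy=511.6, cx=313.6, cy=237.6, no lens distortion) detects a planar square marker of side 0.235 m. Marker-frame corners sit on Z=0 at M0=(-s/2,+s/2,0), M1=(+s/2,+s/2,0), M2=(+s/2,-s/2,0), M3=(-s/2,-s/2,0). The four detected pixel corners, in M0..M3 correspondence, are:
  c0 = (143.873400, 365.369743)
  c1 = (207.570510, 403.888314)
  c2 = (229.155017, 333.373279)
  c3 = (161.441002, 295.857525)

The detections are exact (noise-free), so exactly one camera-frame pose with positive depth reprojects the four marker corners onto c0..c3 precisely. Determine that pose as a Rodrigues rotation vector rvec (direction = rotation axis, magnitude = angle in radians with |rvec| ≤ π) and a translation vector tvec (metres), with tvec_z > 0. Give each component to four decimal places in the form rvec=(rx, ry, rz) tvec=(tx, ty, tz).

Intrinsics K: fx=489.2, fy=511.6, cx=313.6, cy=237.6
Marker side s = 0.235 m; corners in marker frame (Z=0):
  M0 = (-0.1175, +0.1175, 0)
  M1 = (+0.1175, +0.1175, 0)
  M2 = (+0.1175, -0.1175, 0)
  M3 = (-0.1175, -0.1175, 0)
Detected image corners:
  c0 = (143.873400, 365.369743) px
  c1 = (207.570510, 403.888314) px
  c2 = (229.155017, 333.373279) px
  c3 = (161.441002, 295.857525) px
Planar DLT: solve 8×8 A·h = b for H (H[2,2]=1):
  H  [+247.10064 -44.48726 +184.59855]
  H  [+100.97504 +370.71033 +350.09024]
  H  [-0.17405 +0.20829 +1.00000]
B = K⁻¹H; ‖b₁‖=0.698566, ‖b₂‖=0.698566; λ = 2/(‖b₁‖+‖b₂‖) = 1.431503, sign → tz>0 ⇒ λ=+1.431503
r₁ = λ·B[:,0] = (+0.88279,+0.39825,-0.24916); r₂ = λ·B[:,1] = (-0.32132,+0.89880,+0.29817)
r₃ = r₁×r₂ = (+0.34269,-0.18316,+0.92142); SVD([r₁ r₂ r₃]) → R = UVᵀ:
  R  [+0.88279 -0.32132 +0.34269]
  R  [+0.39825 +0.89880 -0.18316]
  R  [-0.24916 +0.29817 +0.92142]
t = (-0.37749, +0.31476, +1.43150) m
tr R = 2.703013; θ = arccos((tr R − 1)/2) = 0.551945 rad = 31.624°
axis k = ((R−Rᵀ)₃₂, (R−Rᵀ)₁₃, (R−Rᵀ)₂₁) / (2 sinθ) = (+0.458987, +0.564366, +0.686164)
rvec = θ·k = (+0.253336, +0.311499, +0.378725)

rvec=(0.2533, 0.3115, 0.3787) tvec=(-0.3775, 0.3148, 1.4315)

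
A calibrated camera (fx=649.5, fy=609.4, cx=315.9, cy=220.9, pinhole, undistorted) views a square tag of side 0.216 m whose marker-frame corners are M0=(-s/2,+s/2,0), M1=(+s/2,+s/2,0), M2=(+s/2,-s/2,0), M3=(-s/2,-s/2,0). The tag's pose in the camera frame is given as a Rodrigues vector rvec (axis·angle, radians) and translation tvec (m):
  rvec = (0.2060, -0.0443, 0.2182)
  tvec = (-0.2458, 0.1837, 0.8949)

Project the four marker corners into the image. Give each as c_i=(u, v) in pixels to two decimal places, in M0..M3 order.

Intrinsics K: fx=649.5, fy=609.4, cx=315.9, cy=220.9
Marker side s = 0.216 m; corners in marker frame (Z=0):
  M0 = (-0.1080, +0.1080, 0)
  M1 = (+0.1080, +0.1080, 0)
  M2 = (+0.1080, -0.1080, 0)
  M3 = (-0.1080, -0.1080, 0)
rvec = (0.2060, -0.0443, 0.2182), |rvec| = θ = 0.30333 rad = 17.380°
Rodrigues: sinθ=0.29870, 1−cosθ=0.04565; R = I + sinθ·[k]× + (1−cosθ)·[k]×²:
    [+0.97540 -0.21940 -0.02132]
    [+0.21034 +0.95532 -0.20765]
    [+0.06593 +0.19806 +0.97797]
t = (-0.2458, 0.1837, 0.8949) m
M0: Pc = R·M0+t = (-0.37484, +0.26416, +0.90917); u = 649.5·(-0.37484)/0.90917 + 315.9 = 48.1201, v = 609.4·(+0.26416)/0.90917 + 220.9 = 397.9600
M1: Pc = R·M1+t = (-0.16415, +0.30959, +0.92341); u = 649.5·(-0.16415)/0.92341 + 315.9 = 200.4407, v = 609.4·(+0.30959)/0.92341 + 220.9 = 425.2133
M2: Pc = R·M2+t = (-0.11676, +0.10324, +0.88063); u = 649.5·(-0.11676)/0.88063 + 315.9 = 229.7836, v = 609.4·(+0.10324)/0.88063 + 220.9 = 292.3441
M3: Pc = R·M3+t = (-0.32745, +0.05781, +0.86639); u = 649.5·(-0.32745)/0.86639 + 315.9 = 70.4240, v = 609.4·(+0.05781)/0.86639 + 220.9 = 261.5613

c0=(48.12, 397.96) c1=(200.44, 425.21) c2=(229.78, 292.34) c3=(70.42, 261.56)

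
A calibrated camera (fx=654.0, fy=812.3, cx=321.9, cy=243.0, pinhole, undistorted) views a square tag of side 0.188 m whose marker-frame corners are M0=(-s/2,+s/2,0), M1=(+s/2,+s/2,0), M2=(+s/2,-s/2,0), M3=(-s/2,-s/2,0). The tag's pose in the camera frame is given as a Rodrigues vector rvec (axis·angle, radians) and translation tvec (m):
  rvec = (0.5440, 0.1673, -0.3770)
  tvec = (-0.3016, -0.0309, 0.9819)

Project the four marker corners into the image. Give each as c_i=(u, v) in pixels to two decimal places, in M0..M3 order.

Intrinsics K: fx=654.0, fy=812.3, cx=321.9, cy=243.0
Marker side s = 0.188 m; corners in marker frame (Z=0):
  M0 = (-0.0940, +0.0940, 0)
  M1 = (+0.0940, +0.0940, 0)
  M2 = (+0.0940, -0.0940, 0)
  M3 = (-0.0940, -0.0940, 0)
rvec = (0.5440, 0.1673, -0.3770), |rvec| = θ = 0.68268 rad = 39.115°
Rodrigues: sinθ=0.63088, 1−cosθ=0.22412; R = I + sinθ·[k]× + (1−cosθ)·[k]×²:
    [+0.91819 +0.39216 +0.05598]
    [-0.30463 +0.78934 -0.53305]
    [-0.25323 +0.47239 +0.84423]
t = (-0.3016, -0.0309, 0.9819) m
M0: Pc = R·M0+t = (-0.35105, +0.07193, +1.05011); u = 654.0·(-0.35105)/1.05011 + 321.9 = 103.2700, v = 812.3·(+0.07193)/1.05011 + 243.0 = 298.6431
M1: Pc = R·M1+t = (-0.17843, +0.01466, +1.00250); u = 654.0·(-0.17843)/1.00250 + 321.9 = 205.4998, v = 812.3·(+0.01466)/1.00250 + 243.0 = 254.8814
M2: Pc = R·M2+t = (-0.25215, -0.13373, +0.91369); u = 654.0·(-0.25215)/0.91369 + 321.9 = 141.4150, v = 812.3·(-0.13373)/0.91369 + 243.0 = 124.1073
M3: Pc = R·M3+t = (-0.42477, -0.07646, +0.96130); u = 654.0·(-0.42477)/0.96130 + 321.9 = 32.9144, v = 812.3·(-0.07646)/0.96130 + 243.0 = 178.3882

c0=(103.27, 298.64) c1=(205.50, 254.88) c2=(141.41, 124.11) c3=(32.91, 178.39)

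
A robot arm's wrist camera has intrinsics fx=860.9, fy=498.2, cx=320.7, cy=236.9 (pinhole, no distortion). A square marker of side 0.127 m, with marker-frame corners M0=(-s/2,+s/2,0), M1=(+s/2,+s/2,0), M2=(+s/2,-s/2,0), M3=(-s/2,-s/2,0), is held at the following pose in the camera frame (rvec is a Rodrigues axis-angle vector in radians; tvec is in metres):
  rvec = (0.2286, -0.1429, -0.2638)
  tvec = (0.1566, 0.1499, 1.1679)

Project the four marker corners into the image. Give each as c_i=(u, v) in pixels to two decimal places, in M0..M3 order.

Intrinsics K: fx=860.9, fy=498.2, cx=320.7, cy=236.9
Marker side s = 0.127 m; corners in marker frame (Z=0):
  M0 = (-0.0635, +0.0635, 0)
  M1 = (+0.0635, +0.0635, 0)
  M2 = (+0.0635, -0.0635, 0)
  M3 = (-0.0635, -0.0635, 0)
rvec = (0.2286, -0.1429, -0.2638), |rvec| = θ = 0.37719 rad = 21.611°
Rodrigues: sinθ=0.36831, 1−cosθ=0.07030; R = I + sinθ·[k]× + (1−cosθ)·[k]×²:
    [+0.95553 +0.24145 -0.16933]
    [-0.27373 +0.93979 -0.20459]
    [+0.10974 +0.24184 +0.96409]
t = (0.1566, 0.1499, 1.1679) m
M0: Pc = R·M0+t = (+0.11126, +0.22696, +1.17629); u = 860.9·(+0.11126)/1.17629 + 320.7 = 402.1259, v = 498.2·(+0.22696)/1.17629 + 236.9 = 333.0251
M1: Pc = R·M1+t = (+0.23261, +0.19220, +1.19023); u = 860.9·(+0.23261)/1.19023 + 320.7 = 488.9472, v = 498.2·(+0.19220)/1.19023 + 236.9 = 317.3483
M2: Pc = R·M2+t = (+0.20194, +0.07284, +1.15951); u = 860.9·(+0.20194)/1.15951 + 320.7 = 470.6369, v = 498.2·(+0.07284)/1.15951 + 236.9 = 268.1972
M3: Pc = R·M3+t = (+0.08059, +0.10760, +1.14557); u = 860.9·(+0.08059)/1.14557 + 320.7 = 381.2651, v = 498.2·(+0.10760)/1.14557 + 236.9 = 283.6964

c0=(402.13, 333.03) c1=(488.95, 317.35) c2=(470.64, 268.20) c3=(381.27, 283.70)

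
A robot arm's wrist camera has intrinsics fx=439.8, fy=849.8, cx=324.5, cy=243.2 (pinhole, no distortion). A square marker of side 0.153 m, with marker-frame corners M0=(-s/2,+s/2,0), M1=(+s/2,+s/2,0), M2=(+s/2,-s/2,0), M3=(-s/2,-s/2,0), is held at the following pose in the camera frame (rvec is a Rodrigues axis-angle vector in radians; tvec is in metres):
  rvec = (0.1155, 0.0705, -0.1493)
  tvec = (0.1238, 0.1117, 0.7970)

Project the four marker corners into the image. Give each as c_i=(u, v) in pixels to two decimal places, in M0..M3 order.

Intrinsics K: fx=439.8, fy=849.8, cx=324.5, cy=243.2
Marker side s = 0.153 m; corners in marker frame (Z=0):
  M0 = (-0.0765, +0.0765, 0)
  M1 = (+0.0765, +0.0765, 0)
  M2 = (+0.0765, -0.0765, 0)
  M3 = (-0.0765, -0.0765, 0)
rvec = (0.1155, 0.0705, -0.1493), |rvec| = θ = 0.20150 rad = 11.545°
Rodrigues: sinθ=0.20014, 1−cosθ=0.02023; R = I + sinθ·[k]× + (1−cosθ)·[k]×²:
    [+0.98642 +0.15235 +0.06143]
    [-0.14423 +0.98224 -0.11997]
    [-0.07862 +0.10947 +0.99088]
t = (0.1238, 0.1117, 0.7970) m
M0: Pc = R·M0+t = (+0.05999, +0.19788, +0.81139); u = 439.8·(+0.05999)/0.81139 + 324.5 = 357.0187, v = 849.8·(+0.19788)/0.81139 + 243.2 = 450.4430
M1: Pc = R·M1+t = (+0.21092, +0.17581, +0.79936); u = 439.8·(+0.21092)/0.79936 + 324.5 = 440.5436, v = 849.8·(+0.17581)/0.79936 + 243.2 = 430.1012
M2: Pc = R·M2+t = (+0.18761, +0.02552, +0.78261); u = 439.8·(+0.18761)/0.78261 + 324.5 = 429.9281, v = 849.8·(+0.02552)/0.78261 + 243.2 = 270.9157
M3: Pc = R·M3+t = (+0.03668, +0.04759, +0.79464); u = 439.8·(+0.03668)/0.79464 + 324.5 = 344.8033, v = 849.8·(+0.04759)/0.79464 + 243.2 = 294.0958

c0=(357.02, 450.44) c1=(440.54, 430.10) c2=(429.93, 270.92) c3=(344.80, 294.10)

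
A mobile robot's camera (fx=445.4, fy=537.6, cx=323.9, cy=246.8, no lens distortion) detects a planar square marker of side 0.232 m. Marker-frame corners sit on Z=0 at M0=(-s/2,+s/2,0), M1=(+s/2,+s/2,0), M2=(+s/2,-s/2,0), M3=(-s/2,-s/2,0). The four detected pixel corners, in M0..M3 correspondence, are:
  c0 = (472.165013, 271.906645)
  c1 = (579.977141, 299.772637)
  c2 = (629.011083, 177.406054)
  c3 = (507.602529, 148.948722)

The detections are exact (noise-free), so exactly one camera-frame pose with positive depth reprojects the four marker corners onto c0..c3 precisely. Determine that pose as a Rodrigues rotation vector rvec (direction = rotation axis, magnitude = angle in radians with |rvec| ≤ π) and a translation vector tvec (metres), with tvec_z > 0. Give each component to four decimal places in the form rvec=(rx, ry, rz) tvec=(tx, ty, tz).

Intrinsics K: fx=445.4, fy=537.6, cx=323.9, cy=246.8
Marker side s = 0.232 m; corners in marker frame (Z=0):
  M0 = (-0.1160, +0.1160, 0)
  M1 = (+0.1160, +0.1160, 0)
  M2 = (+0.1160, -0.1160, 0)
  M3 = (-0.1160, -0.1160, 0)
Detected image corners:
  c0 = (472.165013, 271.906645) px
  c1 = (579.977141, 299.772637) px
  c2 = (629.011083, 177.406054) px
  c3 = (507.602529, 148.948722) px
Planar DLT: solve 8×8 A·h = b for H (H[2,2]=1):
  H  [+443.63922 +80.09084 +545.42457]
  H  [+101.31620 +636.16066 +227.76737]
  H  [-0.08908 +0.47852 +1.00000]
B = K⁻¹H; ‖b₁‖=1.088988, ‖b₂‖=1.088988; λ = 2/(‖b₁‖+‖b₂‖) = 0.918284, sign → tz>0 ⇒ λ=+0.918284
r₁ = λ·B[:,0] = (+0.97414,+0.21061,-0.08180); r₂ = λ·B[:,1] = (-0.15442,+0.88491,+0.43941)
r₃ = r₁×r₂ = (+0.16493,-0.41542,+0.89455); SVD([r₁ r₂ r₃]) → R = UVᵀ:
  R  [+0.97414 -0.15442 +0.16493]
  R  [+0.21061 +0.88491 -0.41542]
  R  [-0.08180 +0.43941 +0.89455]
t = (+0.45672, -0.03251, +0.91828) m
tr R = 2.753606; θ = arccos((tr R − 1)/2) = 0.501624 rad = 28.741°
axis k = ((R−Rᵀ)₃₂, (R−Rᵀ)₁₃, (R−Rᵀ)₂₁) / (2 sinθ) = (+0.888876, +0.256562, +0.379574)
rvec = θ·k = (+0.445881, +0.128698, +0.190403)

rvec=(0.4459, 0.1287, 0.1904) tvec=(0.4567, -0.0325, 0.9183)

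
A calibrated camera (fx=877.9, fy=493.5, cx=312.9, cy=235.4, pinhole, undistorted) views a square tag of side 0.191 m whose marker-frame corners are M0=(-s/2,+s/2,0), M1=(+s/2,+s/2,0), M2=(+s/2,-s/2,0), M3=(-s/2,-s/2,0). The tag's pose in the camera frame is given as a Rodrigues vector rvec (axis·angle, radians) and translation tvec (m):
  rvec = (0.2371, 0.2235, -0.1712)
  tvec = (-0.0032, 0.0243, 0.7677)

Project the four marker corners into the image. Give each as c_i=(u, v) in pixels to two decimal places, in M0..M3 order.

c0=(230.10, 314.06) c1=(435.70, 301.36) c2=(397.80, 180.48) c3=(183.59, 201.00)

Intrinsics K: fx=877.9, fy=493.5, cx=312.9, cy=235.4
Marker side s = 0.191 m; corners in marker frame (Z=0):
  M0 = (-0.0955, +0.0955, 0)
  M1 = (+0.0955, +0.0955, 0)
  M2 = (+0.0955, -0.0955, 0)
  M3 = (-0.0955, -0.0955, 0)
rvec = (0.2371, 0.2235, -0.1712), |rvec| = θ = 0.36807 rad = 21.089°
Rodrigues: sinθ=0.35982, 1−cosθ=0.06698; R = I + sinθ·[k]× + (1−cosθ)·[k]×²:
    [+0.96081 +0.19356 +0.19842]
    [-0.14116 +0.95772 -0.25070]
    [-0.23856 +0.21287 +0.94751]
t = (-0.0032, 0.0243, 0.7677) m
M0: Pc = R·M0+t = (-0.07647, +0.12924, +0.81081); u = 877.9·(-0.07647)/0.81081 + 312.9 = 230.0994, v = 493.5·(+0.12924)/0.81081 + 235.4 = 314.0638
M1: Pc = R·M1+t = (+0.10704, +0.10228, +0.76525); u = 877.9·(+0.10704)/0.76525 + 312.9 = 435.7006, v = 493.5·(+0.10228)/0.76525 + 235.4 = 301.3600
M2: Pc = R·M2+t = (+0.07007, -0.08064, +0.72459); u = 877.9·(+0.07007)/0.72459 + 312.9 = 397.7992, v = 493.5·(-0.08064)/0.72459 + 235.4 = 180.4760
M3: Pc = R·M3+t = (-0.11344, -0.05368, +0.77015); u = 877.9·(-0.11344)/0.77015 + 312.9 = 183.5864, v = 493.5·(-0.05368)/0.77015 + 235.4 = 201.0022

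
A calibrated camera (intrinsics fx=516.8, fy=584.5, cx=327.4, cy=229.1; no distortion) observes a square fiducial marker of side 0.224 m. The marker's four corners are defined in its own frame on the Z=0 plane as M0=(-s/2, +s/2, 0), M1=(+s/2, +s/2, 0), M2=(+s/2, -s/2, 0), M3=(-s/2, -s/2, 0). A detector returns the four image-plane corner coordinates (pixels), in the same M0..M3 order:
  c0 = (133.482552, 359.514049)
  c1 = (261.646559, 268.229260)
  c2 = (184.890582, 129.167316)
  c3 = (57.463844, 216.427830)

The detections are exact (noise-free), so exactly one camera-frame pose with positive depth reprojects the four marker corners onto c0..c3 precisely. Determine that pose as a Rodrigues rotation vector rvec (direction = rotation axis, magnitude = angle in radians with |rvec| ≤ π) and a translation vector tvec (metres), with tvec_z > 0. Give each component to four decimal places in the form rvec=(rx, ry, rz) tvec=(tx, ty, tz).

Intrinsics K: fx=516.8, fy=584.5, cx=327.4, cy=229.1
Marker side s = 0.224 m; corners in marker frame (Z=0):
  M0 = (-0.1120, +0.1120, 0)
  M1 = (+0.1120, +0.1120, 0)
  M2 = (+0.1120, -0.1120, 0)
  M3 = (-0.1120, -0.1120, 0)
Detected image corners:
  c0 = (133.482552, 359.514049) px
  c1 = (261.646559, 268.229260) px
  c2 = (184.890582, 129.167316) px
  c3 = (57.463844, 216.427830) px
Planar DLT: solve 8×8 A·h = b for H (H[2,2]=1):
  H  [+583.34247 +329.24967 +159.63132]
  H  [-378.85798 +611.72755 +242.34786]
  H  [+0.08057 -0.07392 +1.00000]
B = K⁻¹H; ‖b₁‖=1.276726, ‖b₂‖=1.276726; λ = 2/(‖b₁‖+‖b₂‖) = 0.783254, sign → tz>0 ⇒ λ=+0.783254
r₁ = λ·B[:,0] = (+0.84412,-0.53242,+0.06311); r₂ = λ·B[:,1] = (+0.53568,+0.84243,-0.05790)
r₃ = r₁×r₂ = (-0.02234,+0.08268,+0.99633); SVD([r₁ r₂ r₃]) → R = UVᵀ:
  R  [+0.84412 +0.53568 -0.02234]
  R  [-0.53242 +0.84243 +0.08268]
  R  [+0.06311 -0.05790 +0.99633]
t = (-0.25427, +0.01775, +0.78325) m
tr R = 2.682882; θ = arccos((tr R − 1)/2) = 0.570852 rad = 32.707°
axis k = ((R−Rᵀ)₃₂, (R−Rᵀ)₁₃, (R−Rᵀ)₂₁) / (2 sinθ) = (-0.130076, -0.079069, -0.988346)
rvec = θ·k = (-0.074254, -0.045137, -0.564199)

rvec=(-0.0743, -0.0451, -0.5642) tvec=(-0.2543, 0.0178, 0.7833)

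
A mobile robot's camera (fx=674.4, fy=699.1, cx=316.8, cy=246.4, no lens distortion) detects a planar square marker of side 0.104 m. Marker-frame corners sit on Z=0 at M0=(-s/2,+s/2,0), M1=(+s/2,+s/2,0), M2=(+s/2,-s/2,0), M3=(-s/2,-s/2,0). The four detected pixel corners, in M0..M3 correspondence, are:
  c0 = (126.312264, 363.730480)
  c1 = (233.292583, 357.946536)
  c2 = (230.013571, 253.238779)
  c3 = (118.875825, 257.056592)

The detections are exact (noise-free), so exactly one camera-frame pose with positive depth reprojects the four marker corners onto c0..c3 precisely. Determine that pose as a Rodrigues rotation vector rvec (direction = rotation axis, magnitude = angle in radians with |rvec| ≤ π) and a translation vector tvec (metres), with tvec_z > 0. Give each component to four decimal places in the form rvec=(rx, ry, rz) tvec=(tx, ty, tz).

rvec=(0.2355, -0.1313, -0.0170) tvec=(-0.1350, 0.0586, 0.6548)

Intrinsics K: fx=674.4, fy=699.1, cx=316.8, cy=246.4
Marker side s = 0.104 m; corners in marker frame (Z=0):
  M0 = (-0.0520, +0.0520, 0)
  M1 = (+0.0520, +0.0520, 0)
  M2 = (+0.0520, -0.0520, 0)
  M3 = (-0.0520, -0.0520, 0)
Detected image corners:
  c0 = (126.312264, 363.730480) px
  c1 = (233.292583, 357.946536) px
  c2 = (230.013571, 253.238779) px
  c3 = (118.875825, 257.056592) px
Planar DLT: solve 8×8 A·h = b for H (H[2,2]=1):
  H  [+1082.82793 +114.54039 +177.72646]
  H  [+13.74751 +1126.10416 +308.94967]
  H  [+0.19509 +0.35696 +1.00000]
B = K⁻¹H; ‖b₁‖=1.527281, ‖b₂‖=1.527281; λ = 2/(‖b₁‖+‖b₂‖) = 0.654758, sign → tz>0 ⇒ λ=+0.654758
r₁ = λ·B[:,0] = (+0.99129,-0.03214,+0.12773); r₂ = λ·B[:,1] = (+0.00141,+0.97230,+0.23372)
r₃ = r₁×r₂ = (-0.13171,-0.23151,+0.96388); SVD([r₁ r₂ r₃]) → R = UVᵀ:
  R  [+0.99129 +0.00141 -0.13171]
  R  [-0.03214 +0.97230 -0.23151]
  R  [+0.12773 +0.23372 +0.96388]
t = (-0.13502, +0.05858, +0.65476) m
tr R = 2.927465; θ = arccos((tr R − 1)/2) = 0.270144 rad = 15.478°
axis k = ((R−Rᵀ)₃₂, (R−Rᵀ)₁₃, (R−Rᵀ)₂₁) / (2 sinθ) = (+0.871646, -0.486087, -0.062871)
rvec = θ·k = (+0.235470, -0.131313, -0.016984)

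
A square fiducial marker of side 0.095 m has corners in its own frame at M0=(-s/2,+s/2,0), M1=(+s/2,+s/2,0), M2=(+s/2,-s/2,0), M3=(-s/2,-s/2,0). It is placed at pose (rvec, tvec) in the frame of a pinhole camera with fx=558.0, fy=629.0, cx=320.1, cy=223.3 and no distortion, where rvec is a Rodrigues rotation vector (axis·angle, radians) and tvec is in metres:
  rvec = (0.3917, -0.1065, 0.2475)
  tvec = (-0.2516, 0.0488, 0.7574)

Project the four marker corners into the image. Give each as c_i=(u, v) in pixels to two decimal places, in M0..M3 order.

c0=(94.96, 289.64) c1=(164.45, 305.07) c2=(175.60, 237.32) c3=(103.04, 219.83)

Intrinsics K: fx=558.0, fy=629.0, cx=320.1, cy=223.3
Marker side s = 0.095 m; corners in marker frame (Z=0):
  M0 = (-0.0475, +0.0475, 0)
  M1 = (+0.0475, +0.0475, 0)
  M2 = (+0.0475, -0.0475, 0)
  M3 = (-0.0475, -0.0475, 0)
rvec = (0.3917, -0.1065, 0.2475), |rvec| = θ = 0.47542 rad = 27.240°
Rodrigues: sinθ=0.45771, 1−cosθ=0.11090; R = I + sinθ·[k]× + (1−cosθ)·[k]×²:
    [+0.96438 -0.25875 -0.05497]
    [+0.21781 +0.89466 -0.39004]
    [+0.15010 +0.36418 +0.91915]
t = (-0.2516, 0.0488, 0.7574) m
M0: Pc = R·M0+t = (-0.30970, +0.08095, +0.76757); u = 558.0·(-0.30970)/0.76757 + 320.1 = 94.9582, v = 629.0·(+0.08095)/0.76757 + 223.3 = 289.6365
M1: Pc = R·M1+t = (-0.21808, +0.10164, +0.78183); u = 558.0·(-0.21808)/0.78183 + 320.1 = 164.4519, v = 629.0·(+0.10164)/0.78183 + 223.3 = 305.0740
M2: Pc = R·M2+t = (-0.19350, +0.01665, +0.74723); u = 558.0·(-0.19350)/0.74723 + 320.1 = 175.6015, v = 629.0·(+0.01665)/0.74723 + 223.3 = 237.3152
M3: Pc = R·M3+t = (-0.28512, -0.00404, +0.73297); u = 558.0·(-0.28512)/0.73297 + 320.1 = 103.0446, v = 629.0·(-0.00404)/0.73297 + 223.3 = 219.8308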